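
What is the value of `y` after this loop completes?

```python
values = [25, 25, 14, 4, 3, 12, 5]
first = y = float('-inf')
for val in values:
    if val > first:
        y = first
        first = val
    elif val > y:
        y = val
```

Second largest (with repeats) in [25, 25, 14, 4, 3, 12, 5]
`y` takes the values: -inf → 25

Answer: 25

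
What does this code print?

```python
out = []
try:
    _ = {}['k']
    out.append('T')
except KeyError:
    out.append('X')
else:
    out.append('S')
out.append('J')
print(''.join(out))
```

Execution trace: 'X' (except KeyError) → 'J' (after the try/except). Output: XJ

Answer: XJ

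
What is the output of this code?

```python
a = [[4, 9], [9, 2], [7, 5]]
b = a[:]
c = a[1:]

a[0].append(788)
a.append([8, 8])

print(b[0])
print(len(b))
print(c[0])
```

Key concept: slice with nested mutation.
Step by step:
`a = [[4, 9], [9, 2], [7, 5]]` → a = [[4, 9], [9, 2], [7, 5]]
`b = a[:]` → b = [[4, 9], [9, 2], [7, 5]]
`c = a[1:]` → c = [[9, 2], [7, 5]]
`a[0].append(788)` → a = [[4, 9, 788], [9, 2], [7, 5]]; b = [[4, 9, 788], [9, 2], [7, 5]]
`a.append([8, 8])` → a = [[4, 9, 788], [9, 2], [7, 5], [8, 8]]
`print(b[0])` → prints [4, 9, 788]
`print(len(b))` → prints 3
`print(c[0])` → prints [9, 2]

Answer:
[4, 9, 788]
3
[9, 2]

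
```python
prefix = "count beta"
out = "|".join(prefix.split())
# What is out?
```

Trace:
`prefix = "count beta"` → prefix = 'count beta'
`out = "|".join(prefix.split())` → out = 'count|beta'
So out = 'count|beta'

Answer: 'count|beta'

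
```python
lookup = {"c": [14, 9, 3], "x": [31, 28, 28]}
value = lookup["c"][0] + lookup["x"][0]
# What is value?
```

Trace:
`lookup = {"c": [14, 9, 3], "x": [31, 28, 28]}` → lookup = {'c': [14, 9, 3], 'x': [31, 28, 28]}
`value = lookup["c"][0] + lookup["x"][0]` → value = 45
So value = 45

Answer: 45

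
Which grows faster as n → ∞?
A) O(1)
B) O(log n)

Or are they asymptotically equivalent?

O(1) vs O(log n): Higher order terms dominate.

Answer: B) O(log n) grows faster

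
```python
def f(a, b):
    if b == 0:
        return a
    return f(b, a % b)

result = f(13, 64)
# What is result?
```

f(13, 64) -> f(64, 13) -> f(13, 12) -> f(12, 1) -> f(1, 0) -> 1

Answer: 1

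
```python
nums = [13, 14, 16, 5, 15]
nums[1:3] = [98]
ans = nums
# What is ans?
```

Trace:
`nums = [13, 14, 16, 5, 15]` → nums = [13, 14, 16, 5, 15]
`nums[1:3] = [98]` → nums = [13, 98, 5, 15]
`ans = nums` → ans = [13, 98, 5, 15]
So ans = [13, 98, 5, 15]

Answer: [13, 98, 5, 15]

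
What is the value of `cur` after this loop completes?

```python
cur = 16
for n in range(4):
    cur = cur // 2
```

Halve 4 times: 16 // 2^4 = 1
`cur` takes the values: 16 → 8 → 4 → 2 → 1

Answer: 1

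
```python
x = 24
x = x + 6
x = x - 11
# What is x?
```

Trace:
`x = 24` → x = 24
`x = x + 6` → x = 30
`x = x - 11` → x = 19
So x = 19

Answer: 19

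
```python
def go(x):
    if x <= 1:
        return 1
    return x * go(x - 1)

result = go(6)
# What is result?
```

go(6) = 6 * 5 * 4 * 3 * 2 * 1 = 720

Answer: 720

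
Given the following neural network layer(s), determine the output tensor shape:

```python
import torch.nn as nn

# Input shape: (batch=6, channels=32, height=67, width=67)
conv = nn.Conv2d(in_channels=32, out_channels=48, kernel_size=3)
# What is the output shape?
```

Input: (6, 32, 67, 67) -> Output: (6, 48, 65, 65)

Answer: (6, 48, 65, 65)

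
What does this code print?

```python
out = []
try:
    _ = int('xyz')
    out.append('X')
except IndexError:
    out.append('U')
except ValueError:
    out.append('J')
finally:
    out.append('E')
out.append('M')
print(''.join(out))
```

Execution trace: 'J' (except ValueError) → 'E' (finally) → 'M' (after the try/except). Output: JEM

Answer: JEM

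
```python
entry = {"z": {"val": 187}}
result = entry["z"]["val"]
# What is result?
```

Trace:
`entry = {"z": {"val": 187}}` → entry = {'z': {'val': 187}}
`result = entry["z"]["val"]` → result = 187
So result = 187

Answer: 187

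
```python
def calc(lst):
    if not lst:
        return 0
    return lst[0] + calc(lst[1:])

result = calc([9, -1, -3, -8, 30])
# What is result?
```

9 + (-1) + (-3) + (-8) + 30 + 0 = 27

Answer: 27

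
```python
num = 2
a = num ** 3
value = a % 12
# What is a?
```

Trace:
`num = 2` → num = 2
`a = num ** 3` → a = 8
`value = a % 12` → value = 8
So a = 8

Answer: 8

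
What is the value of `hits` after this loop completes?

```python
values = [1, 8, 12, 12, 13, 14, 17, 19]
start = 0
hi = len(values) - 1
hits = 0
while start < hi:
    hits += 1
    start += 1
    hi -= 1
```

Iterations until pointers meet (list length 8)
`hits` takes the values: 0 → 1 → 2 → 3 → 4

Answer: 4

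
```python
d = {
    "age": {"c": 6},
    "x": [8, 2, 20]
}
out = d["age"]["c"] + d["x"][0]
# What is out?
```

Trace:
`d = { ...` → d = {'age': {'c': 6}, 'x': [8, 2, 20]}
`out = d["age"]["c"] + d["x"][0]` → out = 14
So out = 14

Answer: 14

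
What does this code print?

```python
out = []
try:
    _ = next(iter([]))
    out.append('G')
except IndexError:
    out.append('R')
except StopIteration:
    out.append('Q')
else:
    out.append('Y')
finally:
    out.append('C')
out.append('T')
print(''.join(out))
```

Execution trace: 'Q' (except StopIteration) → 'C' (finally) → 'T' (after the try/except). Output: QCT

Answer: QCT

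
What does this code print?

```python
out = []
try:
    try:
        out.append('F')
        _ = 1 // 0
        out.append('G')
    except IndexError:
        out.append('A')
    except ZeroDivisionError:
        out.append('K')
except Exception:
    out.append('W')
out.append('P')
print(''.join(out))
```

Execution trace: 'F' (inner try body) → 'K' (inner except ZeroDivisionError) → 'P' (after the try/except). Output: FKP

Answer: FKP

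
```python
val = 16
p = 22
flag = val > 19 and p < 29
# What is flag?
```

Trace:
`val = 16` → val = 16
`p = 22` → p = 22
`flag = val > 19 and p < 29` → flag = False
So flag = False

Answer: False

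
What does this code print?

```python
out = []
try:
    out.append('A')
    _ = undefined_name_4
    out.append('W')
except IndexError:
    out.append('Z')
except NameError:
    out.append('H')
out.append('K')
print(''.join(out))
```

Execution trace: 'A' (try body) → 'H' (except NameError) → 'K' (after the try/except). Output: AHK

Answer: AHK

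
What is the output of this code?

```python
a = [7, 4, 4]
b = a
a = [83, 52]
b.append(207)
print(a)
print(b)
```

Key concept: rebinding vs mutation: a is rebound to a new list, b still points at the original.
Step by step:
`a = [7, 4, 4]` → a = [7, 4, 4]
`b = a` → b = [7, 4, 4] (same object as a)
`a = [83, 52]` → a = [83, 52]
`b.append(207)` → b = [7, 4, 4, 207]
`print(a)` → prints [83, 52]
`print(b)` → prints [7, 4, 4, 207]

Answer:
[83, 52]
[7, 4, 4, 207]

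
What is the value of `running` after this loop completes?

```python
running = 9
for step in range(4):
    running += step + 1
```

Start at 9, add 1 to 4 = 19
`running` takes the values: 9 → 10 → 12 → 15 → 19

Answer: 19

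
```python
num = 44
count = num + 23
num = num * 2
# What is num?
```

Trace:
`num = 44` → num = 44
`count = num + 23` → count = 67
`num = num * 2` → num = 88
So num = 88

Answer: 88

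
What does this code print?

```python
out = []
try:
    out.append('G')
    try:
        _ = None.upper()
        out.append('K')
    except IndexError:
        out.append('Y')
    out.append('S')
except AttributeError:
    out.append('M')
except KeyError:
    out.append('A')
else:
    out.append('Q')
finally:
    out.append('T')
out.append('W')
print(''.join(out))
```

Execution trace: 'G' (try body) → 'M' (except AttributeError) → 'T' (finally) → 'W' (after the try/except). Output: GMTW

Answer: GMTW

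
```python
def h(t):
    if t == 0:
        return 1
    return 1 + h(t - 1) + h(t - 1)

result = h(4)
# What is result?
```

h(t) = 1 + 2·h(t-1), h(0)=1. Closed form: (1+1)·2^4 - 1 = 31.

Answer: 31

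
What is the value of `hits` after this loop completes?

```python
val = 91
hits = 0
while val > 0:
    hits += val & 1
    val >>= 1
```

Count set bits in 91 (binary: 0b1011011)
`hits` takes the values: 0 → 1 → 2 → 3 → 4 → 5

Answer: 5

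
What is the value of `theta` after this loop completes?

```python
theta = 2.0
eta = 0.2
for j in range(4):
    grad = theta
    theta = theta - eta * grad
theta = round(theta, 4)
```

Gradient descent: w = 2.0 * (1 - 0.2)^4
`theta` takes the values: 2.0 → 1.6 → 1.28 → 1.024 → 0.8192

Answer: 0.8192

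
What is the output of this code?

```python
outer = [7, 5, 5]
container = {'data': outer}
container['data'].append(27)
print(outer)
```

Key concept: dict holds reference to list.
Step by step:
`outer = [7, 5, 5]` → outer = [7, 5, 5]
`container = {'data': outer}` → container = {'data': [7, 5, 5]}
`container['data'].append(27)` → outer = [7, 5, 5, 27]; container = {'data': [7, 5, 5, 27]}
`print(outer)` → prints [7, 5, 5, 27]

Answer: [7, 5, 5, 27]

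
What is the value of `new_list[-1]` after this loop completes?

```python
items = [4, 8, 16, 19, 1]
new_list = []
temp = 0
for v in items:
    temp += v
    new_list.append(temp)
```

Cumulative sum ends at 48
`new_list` takes the values: [] → [4] → [4, 12] → [4, 12, 28] → [4, 12, 28, 47] → [4, 12, 28, 47, 48]
So `new_list[-1]` = 48

Answer: 48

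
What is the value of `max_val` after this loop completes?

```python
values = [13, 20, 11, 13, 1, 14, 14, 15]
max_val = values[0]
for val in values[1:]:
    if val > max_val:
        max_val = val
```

Maximum of [13, 20, 11, 13, 1, 14, 14, 15]
`max_val` takes the values: 13 → 20

Answer: 20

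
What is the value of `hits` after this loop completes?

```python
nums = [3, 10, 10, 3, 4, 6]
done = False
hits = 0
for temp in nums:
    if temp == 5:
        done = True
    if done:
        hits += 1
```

Count elements after first 5 in [3, 10, 10, 3, 4, 6]
`hits` takes the values: 0

Answer: 0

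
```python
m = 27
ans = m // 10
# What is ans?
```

Trace:
`m = 27` → m = 27
`ans = m // 10` → ans = 2
So ans = 2

Answer: 2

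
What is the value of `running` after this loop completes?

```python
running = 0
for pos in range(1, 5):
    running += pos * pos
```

Sum of squares 1² to 4² = 30
`running` takes the values: 0 → 1 → 5 → 14 → 30

Answer: 30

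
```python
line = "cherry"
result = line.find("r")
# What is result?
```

Trace:
`line = "cherry"` → line = 'cherry'
`result = line.find("r")` → result = 3
So result = 3

Answer: 3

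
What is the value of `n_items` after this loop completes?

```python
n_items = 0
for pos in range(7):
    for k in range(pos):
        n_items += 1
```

Triangle number: 0+1+2+...+6
`n_items` takes the values: 0 → 1 → 2 → 3 → 4 → 5 → 6 → 7 → 8 → 9 → 10 → 11 → 12 → 13 → 14 → 15 → 16 → 17 → 18 → 19 → 20 → 21

Answer: 21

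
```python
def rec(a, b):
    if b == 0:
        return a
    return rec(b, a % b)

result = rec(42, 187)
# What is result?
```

rec(42, 187) -> rec(187, 42) -> rec(42, 19) -> rec(19, 4) -> rec(4, 3) -> rec(3, 1) -> rec(1, 0) -> 1

Answer: 1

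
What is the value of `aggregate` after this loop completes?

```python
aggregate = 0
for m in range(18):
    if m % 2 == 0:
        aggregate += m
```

Sum of even numbers 0 to 17
`aggregate` takes the values: 0 → 2 → 6 → 12 → 20 → 30 → 42 → 56 → 72

Answer: 72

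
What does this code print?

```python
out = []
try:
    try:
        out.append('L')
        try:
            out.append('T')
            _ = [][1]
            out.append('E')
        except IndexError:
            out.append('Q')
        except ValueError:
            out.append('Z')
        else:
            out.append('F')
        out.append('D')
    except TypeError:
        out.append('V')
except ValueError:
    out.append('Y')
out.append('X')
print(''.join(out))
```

Execution trace: 'L' (try body) → 'T' (inner try body) → 'Q' (inner except IndexError) → 'D' (try body, no exception) → 'X' (after the try/except). Output: LTQDX

Answer: LTQDX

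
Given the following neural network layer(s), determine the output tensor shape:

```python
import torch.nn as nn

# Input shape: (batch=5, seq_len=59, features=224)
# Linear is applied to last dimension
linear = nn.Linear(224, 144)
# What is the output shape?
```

Input: (5, 59, 224) -> Output: (5, 59, 144)

Answer: (5, 59, 144)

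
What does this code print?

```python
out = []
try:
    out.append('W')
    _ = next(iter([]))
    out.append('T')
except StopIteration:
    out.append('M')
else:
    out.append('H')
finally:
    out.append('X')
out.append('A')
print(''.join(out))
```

Execution trace: 'W' (try body) → 'M' (except StopIteration) → 'X' (finally) → 'A' (after the try/except). Output: WMXA

Answer: WMXA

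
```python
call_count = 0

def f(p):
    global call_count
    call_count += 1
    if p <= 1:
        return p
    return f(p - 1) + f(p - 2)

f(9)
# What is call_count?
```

Calls(p) = 1 + Calls(p-1) + Calls(p-2); Calls(0)=Calls(1)=1. For p=9 this gives 109.

Answer: 109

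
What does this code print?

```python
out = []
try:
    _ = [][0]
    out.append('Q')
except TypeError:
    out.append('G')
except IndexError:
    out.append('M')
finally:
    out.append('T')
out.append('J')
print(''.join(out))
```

Execution trace: 'M' (except IndexError) → 'T' (finally) → 'J' (after the try/except). Output: MTJ

Answer: MTJ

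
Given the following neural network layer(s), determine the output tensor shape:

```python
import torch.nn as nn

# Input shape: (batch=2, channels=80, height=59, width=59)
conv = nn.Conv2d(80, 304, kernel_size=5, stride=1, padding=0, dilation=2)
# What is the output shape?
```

Input: (2, 80, 59, 59) -> Output: (2, 304, 51, 51)

Answer: (2, 304, 51, 51)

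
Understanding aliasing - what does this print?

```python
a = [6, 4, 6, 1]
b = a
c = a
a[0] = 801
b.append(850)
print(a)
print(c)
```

Key concept: multiple aliases.
Step by step:
`a = [6, 4, 6, 1]` → a = [6, 4, 6, 1]
`b = a` → b = [6, 4, 6, 1] (same object as a)
`c = a` → c = [6, 4, 6, 1] (same object as a, b)
`a[0] = 801` → a = [801, 4, 6, 1] (same object as b, c); b = [801, 4, 6, 1] (same object as a, c); c = [801, 4, 6, 1] (same object as a, b)
`b.append(850)` → a = [801, 4, 6, 1, 850] (same object as b, c); b = [801, 4, 6, 1, 850] (same object as a, c); c = [801, 4, 6, 1, 850] (same object as a, b)
`print(a)` → prints [801, 4, 6, 1, 850]
`print(c)` → prints [801, 4, 6, 1, 850]

Answer:
[801, 4, 6, 1, 850]
[801, 4, 6, 1, 850]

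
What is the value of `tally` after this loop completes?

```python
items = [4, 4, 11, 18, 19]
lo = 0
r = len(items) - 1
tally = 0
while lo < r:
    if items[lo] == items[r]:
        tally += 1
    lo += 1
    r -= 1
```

Count matching pairs from ends
`tally` takes the values: 0

Answer: 0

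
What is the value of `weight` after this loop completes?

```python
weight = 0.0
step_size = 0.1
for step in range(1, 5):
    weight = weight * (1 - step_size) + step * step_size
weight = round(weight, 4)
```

Moving average with lr=0.1
`weight` takes the values: 0.0 → 0.1 → 0.29 → 0.561 → 0.9049

Answer: 0.9049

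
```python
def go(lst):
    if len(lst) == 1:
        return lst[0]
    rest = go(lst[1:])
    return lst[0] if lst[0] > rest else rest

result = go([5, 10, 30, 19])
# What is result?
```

Recursive max over [5, 10, 30, 19] = 30

Answer: 30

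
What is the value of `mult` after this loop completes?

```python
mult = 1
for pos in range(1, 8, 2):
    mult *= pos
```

Product of 1, 3, 5, ... up to 7
`mult` takes the values: 1 → 3 → 15 → 105

Answer: 105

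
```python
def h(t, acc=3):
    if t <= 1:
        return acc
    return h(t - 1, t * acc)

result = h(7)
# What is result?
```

Accumulator trace (n, acc): (7, 3) -> (6, 21) -> (5, 126) -> (4, 630) -> (3, 2520) -> (2, 7560) -> (1, 15120) -> return 15120

Answer: 15120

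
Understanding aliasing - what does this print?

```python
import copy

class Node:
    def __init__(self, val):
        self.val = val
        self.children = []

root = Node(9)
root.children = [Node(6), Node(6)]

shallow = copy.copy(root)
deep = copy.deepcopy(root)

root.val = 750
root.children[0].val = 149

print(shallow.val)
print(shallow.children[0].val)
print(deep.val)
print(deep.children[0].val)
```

Key concept: deep copy with custom objects.
Step by step:
`root = Node(9)` → root = Node(val=9, children=[])
`root.children = [Node(6), Node(6)]` → root = Node(val=9, children=[Node(val=6, children=[]), Node(val=6, children=[])])
`shallow = copy.copy(root)` → shallow = Node(val=9, children=[Node(val=6, children=[]), Node(val=6, children=[])])
`deep = copy.deepcopy(root)` → deep = Node(val=9, children=[Node(val=6, children=[]), Node(val=6, children=[])])
`root.val = 750` → root = Node(val=750, children=[Node(val=6, children=[]), Node(val=6, children=[])])
`root.children[0].val = 149` → root = Node(val=750, children=[Node(val=149, children=[]), Node(val=6, children=[])]); shallow = Node(val=9, children=[Node(val=149, children=[]), Node(val=6, children=[])])
`print(shallow.val)` → prints 9
`print(shallow.children[0].val)` → prints 149
`print(deep.val)` → prints 9
`print(deep.children[0].val)` → prints 6

Answer:
9
149
9
6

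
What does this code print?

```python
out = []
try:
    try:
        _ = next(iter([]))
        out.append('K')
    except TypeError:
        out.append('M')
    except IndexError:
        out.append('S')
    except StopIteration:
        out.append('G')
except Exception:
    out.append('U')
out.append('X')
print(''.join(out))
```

Execution trace: 'G' (inner except StopIteration) → 'X' (after the try/except). Output: GX

Answer: GX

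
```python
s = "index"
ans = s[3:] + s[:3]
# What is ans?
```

Trace:
`s = "index"` → s = 'index'
`ans = s[3:] + s[:3]` → ans = 'exind'
So ans = 'exind'

Answer: 'exind'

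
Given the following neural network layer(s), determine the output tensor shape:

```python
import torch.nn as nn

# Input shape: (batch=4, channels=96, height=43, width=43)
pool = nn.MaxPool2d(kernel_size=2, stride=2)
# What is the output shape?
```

Input: (4, 96, 43, 43) -> Output: (4, 96, 21, 21)

Answer: (4, 96, 21, 21)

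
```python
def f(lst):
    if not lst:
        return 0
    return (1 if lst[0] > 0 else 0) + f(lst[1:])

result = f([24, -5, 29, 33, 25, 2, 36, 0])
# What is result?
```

Count of positive elements in [24, -5, 29, 33, 25, 2, 36, 0] = 6

Answer: 6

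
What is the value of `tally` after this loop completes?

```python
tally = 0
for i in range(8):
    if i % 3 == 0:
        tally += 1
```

Count numbers divisible by 3 in range(8)
`tally` takes the values: 0 → 1 → 2 → 3

Answer: 3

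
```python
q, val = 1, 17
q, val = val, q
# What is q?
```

Trace:
`q, val = 1, 17` → q = 1; val = 17
`q, val = val, q` → q = 17; val = 1
So q = 17

Answer: 17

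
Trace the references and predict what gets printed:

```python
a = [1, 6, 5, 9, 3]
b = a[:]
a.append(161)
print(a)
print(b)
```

Key concept: slice [:] creates copy.
Step by step:
`a = [1, 6, 5, 9, 3]` → a = [1, 6, 5, 9, 3]
`b = a[:]` → b = [1, 6, 5, 9, 3]
`a.append(161)` → a = [1, 6, 5, 9, 3, 161]
`print(a)` → prints [1, 6, 5, 9, 3, 161]
`print(b)` → prints [1, 6, 5, 9, 3]

Answer:
[1, 6, 5, 9, 3, 161]
[1, 6, 5, 9, 3]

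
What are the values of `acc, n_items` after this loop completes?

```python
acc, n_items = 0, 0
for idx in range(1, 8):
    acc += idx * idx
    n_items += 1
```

Sum of squares and count
`acc, n_items` takes the values: (0, 0) → (1, 0) → (1, 1) → (5, 1) → (5, 2) → (14, 2) → (14, 3) → (30, 3) → (30, 4) → (55, 4) → (55, 5) → (91, 5) → (91, 6) → (140, 6) → (140, 7)

Answer: 140, 7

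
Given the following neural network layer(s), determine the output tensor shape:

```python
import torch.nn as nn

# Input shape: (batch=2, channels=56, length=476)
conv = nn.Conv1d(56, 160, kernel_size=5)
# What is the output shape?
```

Input: (2, 56, 476) -> Output: (2, 160, 472)

Answer: (2, 160, 472)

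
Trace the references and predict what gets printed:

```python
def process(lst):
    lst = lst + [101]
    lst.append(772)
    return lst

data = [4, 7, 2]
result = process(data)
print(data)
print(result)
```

Key concept: rebinding parameter vs mutation.
Step by step:
`data = [4, 7, 2]` → data = [4, 7, 2]
`result = process(data)` → result = [4, 7, 2, 101, 772]
`print(data)` → prints [4, 7, 2]
`print(result)` → prints [4, 7, 2, 101, 772]

Answer:
[4, 7, 2]
[4, 7, 2, 101, 772]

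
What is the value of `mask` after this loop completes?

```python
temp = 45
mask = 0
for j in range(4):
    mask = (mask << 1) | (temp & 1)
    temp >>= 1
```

Reverse lowest 4 bits of 45
`mask` takes the values: 0 → 1 → 2 → 5 → 11

Answer: 11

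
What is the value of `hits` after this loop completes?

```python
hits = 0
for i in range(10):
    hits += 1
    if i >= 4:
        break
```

Loop breaks when i reaches 4, hits is 5
`hits` takes the values: 0 → 1 → 2 → 3 → 4 → 5

Answer: 5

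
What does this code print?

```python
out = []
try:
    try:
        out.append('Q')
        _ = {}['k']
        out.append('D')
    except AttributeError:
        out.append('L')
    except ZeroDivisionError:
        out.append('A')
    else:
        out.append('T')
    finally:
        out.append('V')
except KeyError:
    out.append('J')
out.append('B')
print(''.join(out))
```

Execution trace: 'Q' (try body) → 'V' (finally) → 'J' (outer except KeyError) → 'B' (after the try/except). Output: QVJB

Answer: QVJB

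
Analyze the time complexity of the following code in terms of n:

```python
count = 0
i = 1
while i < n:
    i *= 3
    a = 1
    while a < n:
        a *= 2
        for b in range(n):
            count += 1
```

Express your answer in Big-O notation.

Each loop level contributes: log n × log n × n. Multiplying the contributions gives O(n log² n).

Answer: O(n log² n)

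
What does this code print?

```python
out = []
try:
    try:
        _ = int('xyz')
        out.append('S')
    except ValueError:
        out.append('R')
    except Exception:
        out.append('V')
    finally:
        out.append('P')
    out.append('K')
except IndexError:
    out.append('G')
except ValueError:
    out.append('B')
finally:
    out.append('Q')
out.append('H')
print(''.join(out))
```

Execution trace: 'R' (inner except ValueError) → 'P' (inner finally) → 'K' (try body, no exception) → 'Q' (finally) → 'H' (after the try/except). Output: RPKQH

Answer: RPKQH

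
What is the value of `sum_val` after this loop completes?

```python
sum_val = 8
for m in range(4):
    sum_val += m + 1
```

Start at 8, add 1 to 4 = 18
`sum_val` takes the values: 8 → 9 → 11 → 14 → 18

Answer: 18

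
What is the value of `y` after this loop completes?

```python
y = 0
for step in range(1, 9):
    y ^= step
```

XOR of 1 to 8
`y` takes the values: 0 → 1 → 3 → 0 → 4 → 1 → 7 → 0 → 8

Answer: 8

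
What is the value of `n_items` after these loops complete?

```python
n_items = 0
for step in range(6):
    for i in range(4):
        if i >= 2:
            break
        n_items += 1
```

Inner breaks at 2, outer runs 6 times
`n_items` takes the values: 0 → 1 → 2 → 3 → 4 → 5 → 6 → 7 → 8 → 9 → 10 → 11 → 12

Answer: 12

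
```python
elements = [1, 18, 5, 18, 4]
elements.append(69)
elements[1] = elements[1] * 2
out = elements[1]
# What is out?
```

Trace:
`elements = [1, 18, 5, 18, 4]` → elements = [1, 18, 5, 18, 4]
`elements.append(69)` → elements = [1, 18, 5, 18, 4, 69]
`elements[1] = elements[1] * 2` → elements = [1, 36, 5, 18, 4, 69]
`out = elements[1]` → out = 36
So out = 36

Answer: 36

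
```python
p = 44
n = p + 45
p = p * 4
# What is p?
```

Trace:
`p = 44` → p = 44
`n = p + 45` → n = 89
`p = p * 4` → p = 176
So p = 176

Answer: 176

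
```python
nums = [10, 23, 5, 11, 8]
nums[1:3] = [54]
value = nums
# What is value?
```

Trace:
`nums = [10, 23, 5, 11, 8]` → nums = [10, 23, 5, 11, 8]
`nums[1:3] = [54]` → nums = [10, 54, 11, 8]
`value = nums` → value = [10, 54, 11, 8]
So value = [10, 54, 11, 8]

Answer: [10, 54, 11, 8]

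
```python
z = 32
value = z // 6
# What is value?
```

Trace:
`z = 32` → z = 32
`value = z // 6` → value = 5
So value = 5

Answer: 5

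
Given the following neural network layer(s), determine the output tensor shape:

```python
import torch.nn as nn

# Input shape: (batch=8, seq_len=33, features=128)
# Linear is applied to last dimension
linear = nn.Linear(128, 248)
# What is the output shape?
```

Input: (8, 33, 128) -> Output: (8, 33, 248)

Answer: (8, 33, 248)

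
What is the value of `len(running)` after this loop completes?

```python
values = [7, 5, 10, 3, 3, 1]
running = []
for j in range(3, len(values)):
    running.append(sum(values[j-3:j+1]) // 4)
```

Number of 4-element averages
`running` takes the values: [] → [6] → [6, 5] → [6, 5, 4]
So `len(running)` = 3

Answer: 3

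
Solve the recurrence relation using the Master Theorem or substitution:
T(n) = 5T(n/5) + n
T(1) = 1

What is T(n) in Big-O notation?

By Master Theorem: a=5, b=5, f(n)=n. Since log_5(5) = 1 and f(n) = Θ(n^1), Case 2 applies. T(n) = O(n log n).

Answer: O(n log n)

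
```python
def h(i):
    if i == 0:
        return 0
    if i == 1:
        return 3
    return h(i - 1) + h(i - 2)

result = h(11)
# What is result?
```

Build up from base cases: h(0)=0, h(1)=3, h(2)=3, h(3)=6, h(4)=9, h(5)=15, h(6)=24, ..., h(11)=267

Answer: 267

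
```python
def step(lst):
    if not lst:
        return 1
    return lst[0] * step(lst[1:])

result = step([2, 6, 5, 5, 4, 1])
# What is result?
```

Product over [2, 6, 5, 5, 4, 1] = 2 * 6 * 5 * 5 * 4 * 1 = 1200

Answer: 1200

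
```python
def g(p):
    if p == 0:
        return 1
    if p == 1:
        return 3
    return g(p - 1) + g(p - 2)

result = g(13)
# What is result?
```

Build up from base cases: g(0)=1, g(1)=3, g(2)=4, g(3)=7, g(4)=11, g(5)=18, g(6)=29, ..., g(13)=843

Answer: 843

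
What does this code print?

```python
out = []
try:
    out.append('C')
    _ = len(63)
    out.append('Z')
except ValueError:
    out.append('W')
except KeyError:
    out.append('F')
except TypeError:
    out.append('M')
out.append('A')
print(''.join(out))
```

Execution trace: 'C' (try body) → 'M' (except TypeError) → 'A' (after the try/except). Output: CMA

Answer: CMA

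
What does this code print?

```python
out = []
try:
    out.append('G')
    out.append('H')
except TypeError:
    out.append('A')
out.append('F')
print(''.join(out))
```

Execution trace: 'G' (try body) → 'H' (try body, no exception) → 'F' (after the try/except). Output: GHF

Answer: GHF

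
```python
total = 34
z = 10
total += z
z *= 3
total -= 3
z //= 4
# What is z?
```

Trace:
`total = 34` → total = 34
`z = 10` → z = 10
`total += z` → total = 44
`z *= 3` → z = 30
`total -= 3` → total = 41
`z //= 4` → z = 7
So z = 7

Answer: 7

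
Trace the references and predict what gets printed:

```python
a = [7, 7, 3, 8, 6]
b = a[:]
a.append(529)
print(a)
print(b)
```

Key concept: slice [:] creates copy.
Step by step:
`a = [7, 7, 3, 8, 6]` → a = [7, 7, 3, 8, 6]
`b = a[:]` → b = [7, 7, 3, 8, 6]
`a.append(529)` → a = [7, 7, 3, 8, 6, 529]
`print(a)` → prints [7, 7, 3, 8, 6, 529]
`print(b)` → prints [7, 7, 3, 8, 6]

Answer:
[7, 7, 3, 8, 6, 529]
[7, 7, 3, 8, 6]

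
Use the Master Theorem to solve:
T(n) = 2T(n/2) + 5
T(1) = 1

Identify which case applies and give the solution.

a=2, b=2, f(n)=5. log_2(2) = 1. Since c=0 < 1, Case 1 applies: T(n) = Θ(n^log_b(a)) = O(n).

Answer: O(n) - Case 1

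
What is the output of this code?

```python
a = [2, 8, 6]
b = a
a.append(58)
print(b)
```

Key concept: basic list aliasing.
Step by step:
`a = [2, 8, 6]` → a = [2, 8, 6]
`b = a` → b = [2, 8, 6] (same object as a)
`a.append(58)` → a = [2, 8, 6, 58] (same object as b); b = [2, 8, 6, 58] (same object as a)
`print(b)` → prints [2, 8, 6, 58]

Answer: [2, 8, 6, 58]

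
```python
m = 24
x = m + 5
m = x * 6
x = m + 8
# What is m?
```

Trace:
`m = 24` → m = 24
`x = m + 5` → x = 29
`m = x * 6` → m = 174
`x = m + 8` → x = 182
So m = 174

Answer: 174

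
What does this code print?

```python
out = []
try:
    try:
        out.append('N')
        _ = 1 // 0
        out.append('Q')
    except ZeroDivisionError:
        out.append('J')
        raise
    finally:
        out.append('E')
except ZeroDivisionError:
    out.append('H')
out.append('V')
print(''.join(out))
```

Execution trace: 'N' (try body) → 'J' (except ZeroDivisionError) → 'E' (finally) → 'H' (outer except ZeroDivisionError) → 'V' (after the try/except). Output: NJEHV

Answer: NJEHV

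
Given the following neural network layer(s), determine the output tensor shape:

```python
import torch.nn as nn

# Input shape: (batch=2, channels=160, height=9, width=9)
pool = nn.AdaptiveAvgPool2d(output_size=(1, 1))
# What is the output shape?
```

Input: (2, 160, 9, 9) -> Output: (2, 160, 1, 1)

Answer: (2, 160, 1, 1)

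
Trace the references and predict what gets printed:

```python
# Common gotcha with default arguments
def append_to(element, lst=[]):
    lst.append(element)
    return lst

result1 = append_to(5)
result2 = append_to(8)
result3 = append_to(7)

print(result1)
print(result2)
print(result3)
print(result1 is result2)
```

Key concept: mutable default argument gotcha.
Step by step:
`result1 = append_to(5)` → result1 = [5]
`result2 = append_to(8)` → result1 = [5, 8] (same object as result2); result2 = [5, 8] (same object as result1)
`result3 = append_to(7)` → result1 = [5, 8, 7] (same object as result2, result3); result2 = [5, 8, 7] (same object as result1, result3); result3 = [5, 8, 7] (same object as result1, result2)
`print(result1)` → prints [5, 8, 7]
`print(result2)` → prints [5, 8, 7]
`print(result3)` → prints [5, 8, 7]
`print(result1 is result2)` → prints True

Answer:
[5, 8, 7]
[5, 8, 7]
[5, 8, 7]
True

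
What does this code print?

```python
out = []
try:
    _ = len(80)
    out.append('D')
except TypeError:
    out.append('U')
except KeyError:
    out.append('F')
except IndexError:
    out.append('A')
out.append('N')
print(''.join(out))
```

Execution trace: 'U' (except TypeError) → 'N' (after the try/except). Output: UN

Answer: UN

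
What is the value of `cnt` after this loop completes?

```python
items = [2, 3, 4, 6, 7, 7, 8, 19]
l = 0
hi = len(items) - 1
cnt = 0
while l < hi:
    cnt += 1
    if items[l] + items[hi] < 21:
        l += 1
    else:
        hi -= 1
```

Steps to find pair summing to 21
`cnt` takes the values: 0 → 1 → 2 → 3 → 4 → 5 → 6 → 7

Answer: 7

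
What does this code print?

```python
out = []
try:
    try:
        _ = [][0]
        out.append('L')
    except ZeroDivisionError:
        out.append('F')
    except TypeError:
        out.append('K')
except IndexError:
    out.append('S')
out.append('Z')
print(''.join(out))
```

Execution trace: 'S' (outer except IndexError) → 'Z' (after the try/except). Output: SZ

Answer: SZ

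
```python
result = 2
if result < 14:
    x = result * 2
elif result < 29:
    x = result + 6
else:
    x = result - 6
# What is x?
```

Trace:
`result = 2` → result = 2
`if result < 14: ...` → result < 14 is True → x = 4
So x = 4

Answer: 4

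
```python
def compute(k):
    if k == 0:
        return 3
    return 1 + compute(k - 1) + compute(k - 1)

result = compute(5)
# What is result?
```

compute(k) = 1 + 2·compute(k-1), compute(0)=3. Closed form: (3+1)·2^5 - 1 = 127.

Answer: 127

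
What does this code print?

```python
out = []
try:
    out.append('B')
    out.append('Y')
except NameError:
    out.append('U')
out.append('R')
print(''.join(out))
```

Execution trace: 'B' (try body) → 'Y' (try body, no exception) → 'R' (after the try/except). Output: BYR

Answer: BYR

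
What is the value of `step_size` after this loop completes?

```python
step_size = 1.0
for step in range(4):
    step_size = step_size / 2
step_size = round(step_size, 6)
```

Halving LR 4 times: 1 / 2^4
`step_size` takes the values: 1.0 → 0.5 → 0.25 → 0.125 → 0.0625

Answer: 0.0625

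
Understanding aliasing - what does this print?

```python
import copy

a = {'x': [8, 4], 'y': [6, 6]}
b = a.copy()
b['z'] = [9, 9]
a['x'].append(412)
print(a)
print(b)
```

Key concept: shallow copy of dict with mutable values.
Step by step:
`a = {'x': [8, 4], 'y': [6, 6]}` → a = {'x': [8, 4], 'y': [6, 6]}
`b = a.copy()` → b = {'x': [8, 4], 'y': [6, 6]}
`b['z'] = [9, 9]` → b = {'x': [8, 4], 'y': [6, 6], 'z': [9, 9]}
`a['x'].append(412)` → a = {'x': [8, 4, 412], 'y': [6, 6]}; b = {'x': [8, 4, 412], 'y': [6, 6], 'z': [9, 9]}
`print(a)` → prints {'x': [8, 4, 412], 'y': [6, 6]}
`print(b)` → prints {'x': [8, 4, 412], 'y': [6, 6], 'z': [9, 9]}

Answer:
{'x': [8, 4, 412], 'y': [6, 6]}
{'x': [8, 4, 412], 'y': [6, 6], 'z': [9, 9]}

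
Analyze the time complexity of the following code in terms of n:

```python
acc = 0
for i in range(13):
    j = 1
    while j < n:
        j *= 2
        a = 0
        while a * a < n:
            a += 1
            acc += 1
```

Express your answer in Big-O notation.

Each loop level contributes: 1 × log n × √n. Multiplying the contributions gives O(√n log n).

Answer: O(√n log n)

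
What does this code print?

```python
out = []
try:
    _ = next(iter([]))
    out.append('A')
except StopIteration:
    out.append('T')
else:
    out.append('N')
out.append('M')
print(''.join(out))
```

Execution trace: 'T' (except StopIteration) → 'M' (after the try/except). Output: TM

Answer: TM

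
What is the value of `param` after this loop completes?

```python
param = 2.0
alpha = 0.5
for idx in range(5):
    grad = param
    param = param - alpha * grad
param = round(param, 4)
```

Gradient descent: w = 2.0 * (1 - 0.5)^5
`param` takes the values: 2.0 → 1.0 → 0.5 → 0.25 → 0.125 → 0.0625

Answer: 0.0625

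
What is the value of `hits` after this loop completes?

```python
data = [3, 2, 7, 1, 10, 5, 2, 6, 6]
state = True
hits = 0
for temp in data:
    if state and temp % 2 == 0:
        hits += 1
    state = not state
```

Count even values at even positions
`hits` takes the values: 0 → 1 → 2 → 3

Answer: 3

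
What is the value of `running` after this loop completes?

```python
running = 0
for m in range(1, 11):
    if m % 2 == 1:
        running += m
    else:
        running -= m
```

Add odd, subtract even
`running` takes the values: 0 → 1 → -1 → 2 → -2 → 3 → -3 → 4 → -4 → 5 → -5

Answer: -5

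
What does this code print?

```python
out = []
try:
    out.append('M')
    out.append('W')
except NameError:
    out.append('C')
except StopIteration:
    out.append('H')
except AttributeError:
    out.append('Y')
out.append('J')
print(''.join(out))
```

Execution trace: 'M' (try body) → 'W' (try body, no exception) → 'J' (after the try/except). Output: MWJ

Answer: MWJ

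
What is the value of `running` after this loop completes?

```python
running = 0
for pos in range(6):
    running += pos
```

Sum of 0 to 5 = 15
`running` takes the values: 0 → 1 → 3 → 6 → 10 → 15

Answer: 15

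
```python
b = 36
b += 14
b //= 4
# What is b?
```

Trace:
`b = 36` → b = 36
`b += 14` → b = 50
`b //= 4` → b = 12
So b = 12

Answer: 12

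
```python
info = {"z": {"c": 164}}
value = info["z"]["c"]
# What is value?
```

Trace:
`info = {"z": {"c": 164}}` → info = {'z': {'c': 164}}
`value = info["z"]["c"]` → value = 164
So value = 164

Answer: 164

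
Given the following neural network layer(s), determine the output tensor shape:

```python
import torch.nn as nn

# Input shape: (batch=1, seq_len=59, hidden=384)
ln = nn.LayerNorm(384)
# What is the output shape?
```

Input: (1, 59, 384) -> Output: (1, 59, 384)

Answer: (1, 59, 384)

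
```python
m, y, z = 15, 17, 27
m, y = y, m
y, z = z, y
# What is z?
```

Trace:
`m, y, z = 15, 17, 27` → m = 15; y = 17; z = 27
`m, y = y, m` → m = 17; y = 15
`y, z = z, y` → y = 27; z = 15
So z = 15

Answer: 15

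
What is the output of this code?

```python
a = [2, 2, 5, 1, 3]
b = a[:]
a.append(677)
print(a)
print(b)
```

Key concept: slice [:] creates copy.
Step by step:
`a = [2, 2, 5, 1, 3]` → a = [2, 2, 5, 1, 3]
`b = a[:]` → b = [2, 2, 5, 1, 3]
`a.append(677)` → a = [2, 2, 5, 1, 3, 677]
`print(a)` → prints [2, 2, 5, 1, 3, 677]
`print(b)` → prints [2, 2, 5, 1, 3]

Answer:
[2, 2, 5, 1, 3, 677]
[2, 2, 5, 1, 3]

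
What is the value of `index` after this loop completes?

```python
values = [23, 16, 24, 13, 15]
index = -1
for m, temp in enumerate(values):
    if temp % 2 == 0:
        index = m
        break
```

First even number index in [23, 16, 24, 13, 15]
`index` takes the values: -1 → 1

Answer: 1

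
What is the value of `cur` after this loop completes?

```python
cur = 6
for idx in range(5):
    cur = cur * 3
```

Multiply by 3, 5 times: 6 * 3^5 = 1458
`cur` takes the values: 6 → 18 → 54 → 162 → 486 → 1458

Answer: 1458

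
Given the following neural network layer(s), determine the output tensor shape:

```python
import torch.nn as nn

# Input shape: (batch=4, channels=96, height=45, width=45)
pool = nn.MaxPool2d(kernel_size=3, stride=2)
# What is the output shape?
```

Input: (4, 96, 45, 45) -> Output: (4, 96, 22, 22)

Answer: (4, 96, 22, 22)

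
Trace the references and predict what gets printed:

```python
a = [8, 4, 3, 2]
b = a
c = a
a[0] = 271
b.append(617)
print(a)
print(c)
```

Key concept: multiple aliases.
Step by step:
`a = [8, 4, 3, 2]` → a = [8, 4, 3, 2]
`b = a` → b = [8, 4, 3, 2] (same object as a)
`c = a` → c = [8, 4, 3, 2] (same object as a, b)
`a[0] = 271` → a = [271, 4, 3, 2] (same object as b, c); b = [271, 4, 3, 2] (same object as a, c); c = [271, 4, 3, 2] (same object as a, b)
`b.append(617)` → a = [271, 4, 3, 2, 617] (same object as b, c); b = [271, 4, 3, 2, 617] (same object as a, c); c = [271, 4, 3, 2, 617] (same object as a, b)
`print(a)` → prints [271, 4, 3, 2, 617]
`print(c)` → prints [271, 4, 3, 2, 617]

Answer:
[271, 4, 3, 2, 617]
[271, 4, 3, 2, 617]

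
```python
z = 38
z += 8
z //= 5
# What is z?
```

Trace:
`z = 38` → z = 38
`z += 8` → z = 46
`z //= 5` → z = 9
So z = 9

Answer: 9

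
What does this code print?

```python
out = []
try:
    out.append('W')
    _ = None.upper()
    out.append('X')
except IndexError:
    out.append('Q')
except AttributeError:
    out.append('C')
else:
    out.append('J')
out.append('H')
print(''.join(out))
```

Execution trace: 'W' (try body) → 'C' (except AttributeError) → 'H' (after the try/except). Output: WCH

Answer: WCH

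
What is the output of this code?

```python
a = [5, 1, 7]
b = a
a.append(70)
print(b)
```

Key concept: basic list aliasing.
Step by step:
`a = [5, 1, 7]` → a = [5, 1, 7]
`b = a` → b = [5, 1, 7] (same object as a)
`a.append(70)` → a = [5, 1, 7, 70] (same object as b); b = [5, 1, 7, 70] (same object as a)
`print(b)` → prints [5, 1, 7, 70]

Answer: [5, 1, 7, 70]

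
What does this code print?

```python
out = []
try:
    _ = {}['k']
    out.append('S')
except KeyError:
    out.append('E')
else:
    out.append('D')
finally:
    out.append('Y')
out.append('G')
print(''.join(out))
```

Execution trace: 'E' (except KeyError) → 'Y' (finally) → 'G' (after the try/except). Output: EYG

Answer: EYG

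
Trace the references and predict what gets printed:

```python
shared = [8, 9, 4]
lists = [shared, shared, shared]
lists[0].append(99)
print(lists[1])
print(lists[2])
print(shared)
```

Key concept: list of same reference.
Step by step:
`shared = [8, 9, 4]` → shared = [8, 9, 4]
`lists = [shared, shared, shared]` → lists = [[8, 9, 4], [8, 9, 4], [8, 9, 4]]
`lists[0].append(99)` → shared = [8, 9, 4, 99]; lists = [[8, 9, 4, 99], [8, 9, 4, 99], [8, 9, 4, 99]]
`print(lists[1])` → prints [8, 9, 4, 99]
`print(lists[2])` → prints [8, 9, 4, 99]
`print(shared)` → prints [8, 9, 4, 99]

Answer:
[8, 9, 4, 99]
[8, 9, 4, 99]
[8, 9, 4, 99]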